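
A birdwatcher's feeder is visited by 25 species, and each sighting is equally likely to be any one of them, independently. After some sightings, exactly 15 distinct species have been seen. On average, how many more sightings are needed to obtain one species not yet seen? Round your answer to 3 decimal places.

2.500

Each sighting yields a new species with probability (25-15)/25 = 10/25, so the wait is geometric with mean 25/10.
E = 25/10 = 2.5000.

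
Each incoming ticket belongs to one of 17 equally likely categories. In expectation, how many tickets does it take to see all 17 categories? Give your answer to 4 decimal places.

58.4724

The wait to go from k to k+1 distinct categories is geometric with mean 17/(17-k).
E[T] = 17/17 + 17/16 + 17/15 + ... + 17/2 + 17/1 = 17·H_{17}.
H_{17} = 3.43955, so E[T] = 58.47239.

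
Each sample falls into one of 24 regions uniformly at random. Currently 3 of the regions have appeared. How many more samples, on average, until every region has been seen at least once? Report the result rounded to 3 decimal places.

With k distinct regions already seen, the next new one takes an expected 24/(24-k) samples.
Sum over k = 3,...,23: E = 24/21 + 24/20 + 24/19 + ... + 24/2 + 24/1 = 87.4886.

87.489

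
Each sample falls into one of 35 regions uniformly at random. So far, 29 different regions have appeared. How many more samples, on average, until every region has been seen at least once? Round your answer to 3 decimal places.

85.750

With k distinct regions already seen, the next new one takes an expected 35/(35-k) samples.
Sum over k = 29,...,34: E = 35/6 + 35/5 + 35/4 + 35/3 + 35/2 + 35/1 = 85.7500.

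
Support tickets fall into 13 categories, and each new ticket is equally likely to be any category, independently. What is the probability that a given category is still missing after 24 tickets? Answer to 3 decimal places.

0.146

Each ticket misses the fixed category with probability (13-1)/13 = 12/13, independently.
P(still missing after 24) = (12/13)^24 = 0.1465.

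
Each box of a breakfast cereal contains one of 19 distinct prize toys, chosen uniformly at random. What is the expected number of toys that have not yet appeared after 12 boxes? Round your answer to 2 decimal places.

9.93

For each toy, P(unseen after 12) = (18/19)^12 = 0.523.
By linearity of expectation, E[unseen] = 19·(18/19)^12 = 9.931.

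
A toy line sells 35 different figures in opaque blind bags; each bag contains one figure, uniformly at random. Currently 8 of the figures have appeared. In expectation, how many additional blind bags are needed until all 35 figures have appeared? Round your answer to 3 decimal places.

136.201

The wait to go from k to k+1 distinct figures is geometric with mean 35/(35-k).
Sum over k = 8,...,34: E = 35/27 + 35/26 + 35/25 + ... + 35/2 + 35/1 = 136.2010.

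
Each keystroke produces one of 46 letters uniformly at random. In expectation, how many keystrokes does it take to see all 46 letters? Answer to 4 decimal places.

203.1676

Split into phases: going from k distinct to k+1 distinct takes on average 46/(46-k) keystrokes.
E[T] = 46/46 + 46/45 + 46/44 + ... + 46/2 + 46/1 = 46·H_{46}.
H_{46} = 4.41669, so E[T] = 203.16761.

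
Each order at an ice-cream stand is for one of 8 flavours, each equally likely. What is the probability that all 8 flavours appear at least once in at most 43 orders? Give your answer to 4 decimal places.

Let A_i be the event that flavour i is missing after 43 orders. By inclusion–exclusion on the A_i,
P(all seen) = Σ_{j=0}^{8} (-1)^j C(8,j)((8-j)/8)^43
= 1.00000 - 0.02567 + 0.00012 - 0.00000 + 0.00000 - 0.00000 + 0.00000 - 0.00000 + 0.00000
= 0.97445.

0.9744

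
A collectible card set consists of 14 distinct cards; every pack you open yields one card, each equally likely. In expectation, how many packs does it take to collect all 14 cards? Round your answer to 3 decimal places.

The wait to go from k to k+1 distinct cards is geometric with mean 14/(14-k).
E[T] = 14/14 + 14/13 + 14/12 + ... + 14/2 + 14/1 = 14·H_{14}.
H_{14} = 3.2516, so E[T] = 45.5219.

45.522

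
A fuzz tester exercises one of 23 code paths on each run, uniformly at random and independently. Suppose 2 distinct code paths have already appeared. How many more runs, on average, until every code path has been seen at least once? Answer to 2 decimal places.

83.84

The wait to go from k to k+1 distinct code paths is geometric with mean 23/(23-k).
Sum over k = 2,...,22: E = 23/21 + 23/20 + 23/19 + ... + 23/2 + 23/1 = 83.843.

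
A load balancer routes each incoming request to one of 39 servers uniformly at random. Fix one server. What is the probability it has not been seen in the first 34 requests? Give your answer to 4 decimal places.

0.4135

On each request the fixed server fails to appear with probability 38/39.
P(still missing after 34) = (38/39)^34 = 0.41347.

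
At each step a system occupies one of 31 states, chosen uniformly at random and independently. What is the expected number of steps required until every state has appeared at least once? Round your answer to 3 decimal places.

The wait to go from k to k+1 distinct states is geometric with mean 31/(31-k).
E[T] = 31/31 + 31/30 + 31/29 + ... + 31/2 + 31/1 = 31·H_{31}.
H_{31} = 4.0272, so E[T] = 124.8446.

124.845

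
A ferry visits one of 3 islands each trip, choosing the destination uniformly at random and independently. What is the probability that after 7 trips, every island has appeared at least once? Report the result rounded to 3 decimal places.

By inclusion–exclusion over which islands are missing,
P(all seen) = Σ_{j=0}^{3} (-1)^j C(3,j)((3-j)/3)^7
= 1.0000 - 0.1756 + 0.0014 - 0.0000
= 0.8258.

0.826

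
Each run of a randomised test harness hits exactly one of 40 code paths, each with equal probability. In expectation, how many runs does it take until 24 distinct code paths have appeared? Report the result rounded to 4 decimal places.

Going from k to k+1 distinct takes a geometric number of runs with mean 40/(40-k).
Sum over k = 0,...,23: E = 40/40 + 40/39 + 40/38 + ... + 40/18 + 40/17 = 35.91256.

35.9126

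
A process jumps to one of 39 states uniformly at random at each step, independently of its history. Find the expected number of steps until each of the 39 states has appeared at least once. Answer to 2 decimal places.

The wait to go from k to k+1 distinct states is geometric with mean 39/(39-k).
E[T] = 39/39 + 39/38 + 39/37 + ... + 39/2 + 39/1 = 39·H_{39}.
H_{39} = 4.254, so E[T] = 165.888.

165.89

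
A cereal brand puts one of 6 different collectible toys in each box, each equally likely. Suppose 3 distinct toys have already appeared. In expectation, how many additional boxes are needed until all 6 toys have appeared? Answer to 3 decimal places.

11.000

The wait to go from k to k+1 distinct toys is geometric with mean 6/(6-k).
Sum over k = 3,...,5: E = 6/3 + 6/2 + 6/1 = 11.0000.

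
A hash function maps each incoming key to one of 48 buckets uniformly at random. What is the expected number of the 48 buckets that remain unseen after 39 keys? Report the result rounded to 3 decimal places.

21.118

For each bucket, P(unseen after 39) = (47/48)^39 = 0.4400.
By linearity of expectation, E[unseen] = 48·(47/48)^39 = 21.1178.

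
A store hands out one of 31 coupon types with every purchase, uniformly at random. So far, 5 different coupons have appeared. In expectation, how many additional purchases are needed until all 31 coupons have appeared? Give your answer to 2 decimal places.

From k distinct to k+1 distinct takes on average 31/(31-k) purchases.
Sum over k = 5,...,30: E = 31/26 + 31/25 + 31/24 + ... + 31/2 + 31/1 = 119.487.

119.49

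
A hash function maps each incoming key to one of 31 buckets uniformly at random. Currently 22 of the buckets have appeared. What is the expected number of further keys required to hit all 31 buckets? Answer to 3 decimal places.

With k distinct buckets already seen, the next new one takes an expected 31/(31-k) keys.
Sum over k = 22,...,30: E = 31/9 + 31/8 + 31/7 + ... + 31/2 + 31/1 = 87.6980.

87.698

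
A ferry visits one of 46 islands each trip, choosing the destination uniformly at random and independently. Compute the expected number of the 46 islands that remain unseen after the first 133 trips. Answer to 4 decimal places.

For each island, P(unseen after 133) = (45/46)^133 = 0.05376.
By linearity of expectation, E[unseen] = 46·(45/46)^133 = 2.47304.

2.4730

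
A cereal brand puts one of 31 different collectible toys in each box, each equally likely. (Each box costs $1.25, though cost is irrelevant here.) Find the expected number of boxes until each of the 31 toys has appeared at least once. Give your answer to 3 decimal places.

124.845

After k distinct toys have appeared, the next box gives a new one with probability (31-k)/31, so the expected wait for the (k+1)-th is 31/(31-k).
E[T] = 31/31 + 31/30 + 31/29 + ... + 31/2 + 31/1 = 31·H_{31}.
H_{31} = 4.0272, so E[T] = 124.8446.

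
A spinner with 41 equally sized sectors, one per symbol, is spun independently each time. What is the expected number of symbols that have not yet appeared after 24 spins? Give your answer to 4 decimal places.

For each symbol, P(unseen after 24) = (40/41)^24 = 0.55288.
By linearity of expectation, E[unseen] = 41·(40/41)^24 = 22.66789.

22.6679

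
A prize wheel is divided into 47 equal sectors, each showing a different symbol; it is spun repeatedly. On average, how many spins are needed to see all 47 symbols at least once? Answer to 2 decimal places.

208.58

The wait to go from k to k+1 distinct symbols is geometric with mean 47/(47-k).
E[T] = 47/47 + 47/46 + 47/45 + ... + 47/2 + 47/1 = 47·H_{47}.
H_{47} = 4.438, so E[T] = 208.584.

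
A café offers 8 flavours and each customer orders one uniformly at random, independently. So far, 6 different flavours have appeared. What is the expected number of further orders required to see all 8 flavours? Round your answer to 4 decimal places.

The wait to go from k to k+1 distinct flavours is geometric with mean 8/(8-k).
Sum over k = 6,...,7: E = 8/2 + 8/1 = 12.00000.

12.0000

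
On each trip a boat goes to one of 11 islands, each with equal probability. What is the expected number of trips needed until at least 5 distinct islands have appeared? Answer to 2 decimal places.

With k distinct islands already seen, the next new one arrives after an expected 11/(11-k) trips.
Sum over k = 0,...,4: E = 11/11 + 11/10 + 11/9 + 11/8 + 11/7 = 6.269.

6.27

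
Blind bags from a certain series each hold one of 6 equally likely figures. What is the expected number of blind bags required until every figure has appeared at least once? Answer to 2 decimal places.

14.70

After k distinct figures have appeared, the next blind bag gives a new one with probability (6-k)/6, so the expected wait for the (k+1)-th is 6/(6-k).
E[T] = 6/6 + 6/5 + 6/4 + 6/3 + 6/2 + 6/1 = 6·H_{6}.
H_{6} = 2.450, so E[T] = 14.700.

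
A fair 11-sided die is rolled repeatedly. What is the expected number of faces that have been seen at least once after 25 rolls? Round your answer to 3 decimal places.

For each face, P(seen in 25 rolls) = 1 - (10/11)^25 = 0.9077.
By linearity of expectation, E[distinct seen] = 11·(1 - (10/11)^25) = 9.9847.

9.985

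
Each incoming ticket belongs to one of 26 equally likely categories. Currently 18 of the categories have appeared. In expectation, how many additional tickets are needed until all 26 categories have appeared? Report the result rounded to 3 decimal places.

With k distinct categories already seen, the next new one takes an expected 26/(26-k) tickets.
Sum over k = 18,...,25: E = 26/8 + 26/7 + 26/6 + ... + 26/2 + 26/1 = 70.6643.

70.664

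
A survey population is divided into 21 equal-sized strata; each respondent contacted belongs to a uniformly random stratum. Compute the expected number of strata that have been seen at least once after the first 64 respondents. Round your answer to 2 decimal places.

20.08

For each stratum, P(seen in 64 respondents) = 1 - (20/21)^64 = 0.956.
By linearity of expectation, E[distinct seen] = 21·(1 - (20/21)^64) = 20.075.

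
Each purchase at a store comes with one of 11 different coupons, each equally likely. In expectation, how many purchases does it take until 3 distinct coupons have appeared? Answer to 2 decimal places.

3.32

With k distinct coupons already seen, the next new one arrives after an expected 11/(11-k) purchases.
Sum over k = 0,...,2: E = 11/11 + 11/10 + 11/9 = 3.322.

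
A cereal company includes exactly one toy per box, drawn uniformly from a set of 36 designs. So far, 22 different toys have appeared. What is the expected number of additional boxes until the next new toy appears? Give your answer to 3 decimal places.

2.571

Each box yields a new toy with probability (36-22)/36 = 14/36, so the wait is geometric with mean 36/14.
E = 36/14 = 2.5714.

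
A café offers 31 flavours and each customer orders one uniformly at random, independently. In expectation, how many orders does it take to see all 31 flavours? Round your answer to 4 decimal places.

124.8446

After k distinct flavours have appeared, the next order gives a new one with probability (31-k)/31, so the expected wait for the (k+1)-th is 31/(31-k).
E[T] = 31/31 + 31/30 + 31/29 + ... + 31/2 + 31/1 = 31·H_{31}.
H_{31} = 4.02725, so E[T] = 124.84460.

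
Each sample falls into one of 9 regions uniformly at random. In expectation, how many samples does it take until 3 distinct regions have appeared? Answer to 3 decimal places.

3.411

With k distinct regions already seen, the next new one arrives after an expected 9/(9-k) samples.
Sum over k = 0,...,2: E = 9/9 + 9/8 + 9/7 = 3.4107.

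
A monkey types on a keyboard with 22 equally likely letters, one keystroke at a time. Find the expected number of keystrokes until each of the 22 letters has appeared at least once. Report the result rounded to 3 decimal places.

81.198

The wait to go from k to k+1 distinct letters is geometric with mean 22/(22-k).
E[T] = 22/22 + 22/21 + 22/20 + ... + 22/2 + 22/1 = 22·H_{22}.
H_{22} = 3.6908, so E[T] = 81.1979.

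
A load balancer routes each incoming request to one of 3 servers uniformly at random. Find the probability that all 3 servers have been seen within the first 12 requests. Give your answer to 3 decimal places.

By inclusion–exclusion over which servers are missing,
P(all seen) = Σ_{j=0}^{3} (-1)^j C(3,j)((3-j)/3)^12
= 1.0000 - 0.0231 + 0.0000 - 0.0000
= 0.9769.

0.977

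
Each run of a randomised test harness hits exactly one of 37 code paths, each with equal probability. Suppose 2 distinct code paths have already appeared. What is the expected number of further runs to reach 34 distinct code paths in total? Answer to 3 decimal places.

85.598

From k distinct to k+1 distinct takes on average 37/(37-k) runs.
Sum over k = 2,...,33: E = 37/35 + 37/34 + 37/33 + ... + 37/5 + 37/4 = 85.5976.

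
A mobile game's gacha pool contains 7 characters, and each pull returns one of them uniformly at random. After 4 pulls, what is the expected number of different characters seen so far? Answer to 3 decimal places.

3.222

For each character, P(seen in 4 pulls) = 1 - (6/7)^4 = 0.4602.
By linearity of expectation, E[distinct seen] = 7·(1 - (6/7)^4) = 3.2216.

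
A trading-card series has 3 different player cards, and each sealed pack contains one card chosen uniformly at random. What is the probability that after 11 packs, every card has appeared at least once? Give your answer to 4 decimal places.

0.9653

Let A_i be the event that card i is missing after 11 packs. By inclusion–exclusion on the A_i,
P(all seen) = Σ_{j=0}^{3} (-1)^j C(3,j)((3-j)/3)^11
= 1.00000 - 0.03468 + 0.00002 - 0.00000
= 0.96533.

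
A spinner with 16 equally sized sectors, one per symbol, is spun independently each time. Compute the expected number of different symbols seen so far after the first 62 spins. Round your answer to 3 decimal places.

15.707

For each symbol, P(seen in 62 spins) = 1 - (15/16)^62 = 0.9817.
By linearity of expectation, E[distinct seen] = 16·(1 - (15/16)^62) = 15.7074.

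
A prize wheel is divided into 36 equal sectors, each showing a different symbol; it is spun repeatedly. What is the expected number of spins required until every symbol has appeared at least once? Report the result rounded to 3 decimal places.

After k distinct symbols have appeared, the next spin gives a new one with probability (36-k)/36, so the expected wait for the (k+1)-th is 36/(36-k).
E[T] = 36/36 + 36/35 + 36/34 + ... + 36/2 + 36/1 = 36·H_{36}.
H_{36} = 4.1746, so E[T] = 150.2841.

150.284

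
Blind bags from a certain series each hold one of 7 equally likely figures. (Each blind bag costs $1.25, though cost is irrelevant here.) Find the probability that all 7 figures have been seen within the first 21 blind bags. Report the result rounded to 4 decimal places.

Let A_i be the event that figure i is missing after 21 blind bags. By inclusion–exclusion on the A_i,
P(all seen) = Σ_{j=0}^{7} (-1)^j C(7,j)((7-j)/7)^21
= 1.00000 - 0.27493 + 0.01793 - 0.00028 + 0.00000 - 0.00000 + 0.00000 - 0.00000
= 0.74273.

0.7427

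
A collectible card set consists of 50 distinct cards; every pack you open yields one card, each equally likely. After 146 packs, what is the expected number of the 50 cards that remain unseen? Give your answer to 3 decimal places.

2.618

For each card, P(unseen after 146) = (49/50)^146 = 0.0524.
By linearity of expectation, E[unseen] = 50·(49/50)^146 = 2.6180.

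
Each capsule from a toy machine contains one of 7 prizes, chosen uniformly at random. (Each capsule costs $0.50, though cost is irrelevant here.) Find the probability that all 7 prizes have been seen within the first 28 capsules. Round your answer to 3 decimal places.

0.908

Let A_i be the event that prize i is missing after 28 capsules. By inclusion–exclusion on the A_i,
P(all seen) = Σ_{j=0}^{7} (-1)^j C(7,j)((7-j)/7)^28
= 1.0000 - 0.0935 + 0.0017 - 0.0000 + 0.0000 - 0.0000 + 0.0000 - 0.0000
= 0.9082.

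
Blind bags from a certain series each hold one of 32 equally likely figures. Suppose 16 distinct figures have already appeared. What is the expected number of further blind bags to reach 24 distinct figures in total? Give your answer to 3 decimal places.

21.212

With k distinct figures already seen, the next new one takes an expected 32/(32-k) blind bags.
Sum over k = 16,...,23: E = 32/16 + 32/15 + 32/14 + ... + 32/10 + 32/9 = 21.2119.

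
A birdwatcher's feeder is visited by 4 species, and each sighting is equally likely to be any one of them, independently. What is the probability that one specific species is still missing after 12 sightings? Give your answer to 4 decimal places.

Each sighting misses the fixed species with probability (4-1)/4 = 3/4, independently.
P(still missing after 12) = (3/4)^12 = 0.03168.

0.0317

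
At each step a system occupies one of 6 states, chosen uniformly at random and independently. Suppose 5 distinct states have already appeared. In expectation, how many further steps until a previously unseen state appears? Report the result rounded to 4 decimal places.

Each step yields a new state with probability (6-5)/6 = 1/6, so the wait is geometric with mean 6/1.
E = 6/1 = 6.00000.

6.0000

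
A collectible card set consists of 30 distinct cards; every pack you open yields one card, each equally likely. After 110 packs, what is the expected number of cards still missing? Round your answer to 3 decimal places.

0.720

For each card, P(unseen after 110) = (29/30)^110 = 0.0240.
By linearity of expectation, E[unseen] = 30·(29/30)^110 = 0.7204.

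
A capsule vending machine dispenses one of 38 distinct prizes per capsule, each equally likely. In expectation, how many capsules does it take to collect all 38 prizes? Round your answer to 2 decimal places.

160.66

After k distinct prizes have appeared, the next capsule gives a new one with probability (38-k)/38, so the expected wait for the (k+1)-th is 38/(38-k).
E[T] = 38/38 + 38/37 + 38/36 + ... + 38/2 + 38/1 = 38·H_{38}.
H_{38} = 4.228, so E[T] = 160.660.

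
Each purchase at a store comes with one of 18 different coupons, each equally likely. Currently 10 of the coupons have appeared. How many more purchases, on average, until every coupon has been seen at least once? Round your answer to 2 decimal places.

48.92

From k distinct to k+1 distinct takes on average 18/(18-k) purchases.
Sum over k = 10,...,17: E = 18/8 + 18/7 + 18/6 + ... + 18/2 + 18/1 = 48.921.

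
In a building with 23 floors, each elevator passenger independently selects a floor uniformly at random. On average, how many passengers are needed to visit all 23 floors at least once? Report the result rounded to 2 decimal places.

The wait to go from k to k+1 distinct floors is geometric with mean 23/(23-k).
E[T] = 23/23 + 23/22 + 23/21 + ... + 23/2 + 23/1 = 23·H_{23}.
H_{23} = 3.734, so E[T] = 85.889.

85.89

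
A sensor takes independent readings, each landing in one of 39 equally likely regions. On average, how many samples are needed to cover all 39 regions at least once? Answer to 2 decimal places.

After k distinct regions have appeared, the next sample gives a new one with probability (39-k)/39, so the expected wait for the (k+1)-th is 39/(39-k).
E[T] = 39/39 + 39/38 + 39/37 + ... + 39/2 + 39/1 = 39·H_{39}.
H_{39} = 4.254, so E[T] = 165.888.

165.89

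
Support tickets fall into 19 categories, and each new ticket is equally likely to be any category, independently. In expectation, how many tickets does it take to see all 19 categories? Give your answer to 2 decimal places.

The wait to go from k to k+1 distinct categories is geometric with mean 19/(19-k).
E[T] = 19/19 + 19/18 + 19/17 + ... + 19/2 + 19/1 = 19·H_{19}.
H_{19} = 3.548, so E[T] = 67.407.

67.41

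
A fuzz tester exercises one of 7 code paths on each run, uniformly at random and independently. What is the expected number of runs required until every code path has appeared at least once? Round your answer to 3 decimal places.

18.150

Split into phases: going from k distinct to k+1 distinct takes on average 7/(7-k) runs.
E[T] = 7/7 + 7/6 + 7/5 + ... + 7/2 + 7/1 = 7·H_{7}.
H_{7} = 2.5929, so E[T] = 18.1500.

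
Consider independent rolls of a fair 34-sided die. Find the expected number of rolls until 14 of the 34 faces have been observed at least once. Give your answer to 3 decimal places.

17.696

Going from k to k+1 distinct takes a geometric number of rolls with mean 34/(34-k).
Sum over k = 0,...,13: E = 34/34 + 34/33 + 34/32 + ... + 34/22 + 34/21 = 17.6960.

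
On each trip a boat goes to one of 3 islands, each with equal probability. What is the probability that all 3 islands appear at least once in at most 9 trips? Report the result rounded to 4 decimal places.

0.9221

Let A_i be the event that island i is missing after 9 trips. By inclusion–exclusion on the A_i,
P(all seen) = Σ_{j=0}^{3} (-1)^j C(3,j)((3-j)/3)^9
= 1.00000 - 0.07804 + 0.00015 - 0.00000
= 0.92212.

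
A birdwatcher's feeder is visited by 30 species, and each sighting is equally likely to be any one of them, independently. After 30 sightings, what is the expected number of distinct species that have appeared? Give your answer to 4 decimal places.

For each species, P(seen in 30 sightings) = 1 - (29/30)^30 = 0.63834.
By linearity of expectation, E[distinct seen] = 30·(1 - (29/30)^30) = 19.15015.

19.1502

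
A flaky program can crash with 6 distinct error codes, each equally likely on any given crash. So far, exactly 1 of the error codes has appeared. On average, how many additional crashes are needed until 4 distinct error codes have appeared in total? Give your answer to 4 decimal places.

4.7000

The wait to go from k to k+1 distinct error codes is geometric with mean 6/(6-k).
Sum over k = 1,...,3: E = 6/5 + 6/4 + 6/3 = 4.70000.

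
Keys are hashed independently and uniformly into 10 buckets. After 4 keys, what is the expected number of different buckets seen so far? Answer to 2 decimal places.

3.44

For each bucket, P(seen in 4 keys) = 1 - (9/10)^4 = 0.344.
By linearity of expectation, E[distinct seen] = 10·(1 - (9/10)^4) = 3.439.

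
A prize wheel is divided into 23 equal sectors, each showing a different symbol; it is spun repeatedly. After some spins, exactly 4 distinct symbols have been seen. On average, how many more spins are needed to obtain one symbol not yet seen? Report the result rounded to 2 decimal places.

Each spin yields a new symbol with probability (23-4)/23 = 19/23, so the wait is geometric with mean 23/19.
E = 23/19 = 1.211.

1.21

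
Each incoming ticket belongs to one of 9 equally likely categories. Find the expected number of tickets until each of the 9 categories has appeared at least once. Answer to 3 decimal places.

The wait to go from k to k+1 distinct categories is geometric with mean 9/(9-k).
E[T] = 9/9 + 9/8 + 9/7 + ... + 9/2 + 9/1 = 9·H_{9}.
H_{9} = 2.8290, so E[T] = 25.4607.

25.461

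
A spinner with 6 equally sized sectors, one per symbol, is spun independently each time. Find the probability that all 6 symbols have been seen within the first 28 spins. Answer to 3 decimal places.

0.964

Let A_i be the event that symbol i is missing after 28 spins. By inclusion–exclusion on the A_i,
P(all seen) = Σ_{j=0}^{6} (-1)^j C(6,j)((6-j)/6)^28
= 1.0000 - 0.0364 + 0.0002 - 0.0000 + 0.0000 - 0.0000 + 0.0000
= 0.9638.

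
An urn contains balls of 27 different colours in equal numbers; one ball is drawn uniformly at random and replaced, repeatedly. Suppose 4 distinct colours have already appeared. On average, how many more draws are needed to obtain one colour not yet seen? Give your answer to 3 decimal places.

The number of draws until the next new colour is geometric with success probability 23/27, so its mean is 27/23.
E = 27/23 = 1.1739.

1.174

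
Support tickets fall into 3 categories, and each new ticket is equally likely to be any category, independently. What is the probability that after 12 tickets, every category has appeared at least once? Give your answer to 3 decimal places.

0.977

By inclusion–exclusion over which categories are missing,
P(all seen) = Σ_{j=0}^{3} (-1)^j C(3,j)((3-j)/3)^12
= 1.0000 - 0.0231 + 0.0000 - 0.0000
= 0.9769.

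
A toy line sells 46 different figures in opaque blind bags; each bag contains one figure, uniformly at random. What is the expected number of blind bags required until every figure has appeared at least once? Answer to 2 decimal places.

Split into phases: going from k distinct to k+1 distinct takes on average 46/(46-k) blind bags.
E[T] = 46/46 + 46/45 + 46/44 + ... + 46/2 + 46/1 = 46·H_{46}.
H_{46} = 4.417, so E[T] = 203.168.

203.17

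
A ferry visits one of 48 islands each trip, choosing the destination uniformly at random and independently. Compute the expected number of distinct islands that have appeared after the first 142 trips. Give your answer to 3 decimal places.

45.585

For each island, P(seen in 142 trips) = 1 - (47/48)^142 = 0.9497.
By linearity of expectation, E[distinct seen] = 48·(1 - (47/48)^142) = 45.5852.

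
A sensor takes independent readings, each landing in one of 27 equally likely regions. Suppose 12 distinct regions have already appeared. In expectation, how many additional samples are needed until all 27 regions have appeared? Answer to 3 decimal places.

89.592

The wait to go from k to k+1 distinct regions is geometric with mean 27/(27-k).
Sum over k = 12,...,26: E = 27/15 + 27/14 + 27/13 + ... + 27/2 + 27/1 = 89.5922.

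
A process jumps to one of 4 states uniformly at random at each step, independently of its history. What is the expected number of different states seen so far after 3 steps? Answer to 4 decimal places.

2.3125

For each state, P(seen in 3 steps) = 1 - (3/4)^3 = 0.57813.
By linearity of expectation, E[distinct seen] = 4·(1 - (3/4)^3) = 2.31250.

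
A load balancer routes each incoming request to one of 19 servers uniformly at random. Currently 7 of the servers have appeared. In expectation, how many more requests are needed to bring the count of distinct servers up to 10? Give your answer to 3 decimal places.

5.211

The wait to go from k to k+1 distinct servers is geometric with mean 19/(19-k).
Sum over k = 7,...,9: E = 19/12 + 19/11 + 19/10 = 5.2106.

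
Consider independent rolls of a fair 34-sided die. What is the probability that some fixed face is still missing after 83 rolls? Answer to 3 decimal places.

On each roll the fixed face fails to appear with probability 33/34.
P(still missing after 83) = (33/34)^83 = 0.0839.

0.084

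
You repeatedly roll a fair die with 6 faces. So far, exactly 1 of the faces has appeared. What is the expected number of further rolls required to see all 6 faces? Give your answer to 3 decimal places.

13.700

From k distinct to k+1 distinct takes on average 6/(6-k) rolls.
Sum over k = 1,...,5: E = 6/5 + 6/4 + 6/3 + 6/2 + 6/1 = 13.7000.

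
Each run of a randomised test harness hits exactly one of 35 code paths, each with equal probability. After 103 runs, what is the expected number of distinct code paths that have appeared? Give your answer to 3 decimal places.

33.232

For each code path, P(seen in 103 runs) = 1 - (34/35)^103 = 0.9495.
By linearity of expectation, E[distinct seen] = 35·(1 - (34/35)^103) = 33.2324.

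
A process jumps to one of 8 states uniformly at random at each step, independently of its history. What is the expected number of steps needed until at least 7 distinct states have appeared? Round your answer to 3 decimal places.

13.743

With k distinct states already seen, the next new one arrives after an expected 8/(8-k) steps.
Sum over k = 0,...,6: E = 8/8 + 8/7 + 8/6 + ... + 8/3 + 8/2 = 13.7429.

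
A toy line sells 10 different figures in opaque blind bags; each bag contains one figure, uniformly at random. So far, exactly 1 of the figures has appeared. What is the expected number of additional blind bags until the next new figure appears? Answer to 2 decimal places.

Each blind bag yields a new figure with probability (10-1)/10 = 9/10, so the wait is geometric with mean 10/9.
E = 10/9 = 1.111.

1.11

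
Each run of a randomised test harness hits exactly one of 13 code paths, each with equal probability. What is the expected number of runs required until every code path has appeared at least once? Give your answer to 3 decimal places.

The wait to go from k to k+1 distinct code paths is geometric with mean 13/(13-k).
E[T] = 13/13 + 13/12 + 13/11 + ... + 13/2 + 13/1 = 13·H_{13}.
H_{13} = 3.1801, so E[T] = 41.3417.

41.342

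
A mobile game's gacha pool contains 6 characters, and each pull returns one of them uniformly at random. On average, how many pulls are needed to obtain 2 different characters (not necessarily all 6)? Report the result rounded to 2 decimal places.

2.20

With k distinct characters already seen, the next new one arrives after an expected 6/(6-k) pulls.
Sum over k = 0,...,1: E = 6/6 + 6/5 = 2.200.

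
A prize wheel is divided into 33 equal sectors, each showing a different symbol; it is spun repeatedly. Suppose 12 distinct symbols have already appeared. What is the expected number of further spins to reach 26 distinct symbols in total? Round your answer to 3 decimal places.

The wait to go from k to k+1 distinct symbols is geometric with mean 33/(33-k).
Sum over k = 12,...,25: E = 33/21 + 33/20 + 33/19 + ... + 33/9 + 33/8 = 34.7326.

34.733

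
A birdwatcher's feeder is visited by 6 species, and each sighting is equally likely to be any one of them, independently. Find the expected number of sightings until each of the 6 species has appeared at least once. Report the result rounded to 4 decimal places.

14.7000

After k distinct species have appeared, the next sighting gives a new one with probability (6-k)/6, so the expected wait for the (k+1)-th is 6/(6-k).
E[T] = 6/6 + 6/5 + 6/4 + 6/3 + 6/2 + 6/1 = 6·H_{6}.
H_{6} = 2.45000, so E[T] = 14.70000.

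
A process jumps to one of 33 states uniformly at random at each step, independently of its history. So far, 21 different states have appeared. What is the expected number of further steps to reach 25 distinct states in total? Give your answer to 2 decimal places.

From k distinct to k+1 distinct takes on average 33/(33-k) steps.
Sum over k = 21,...,24: E = 33/12 + 33/11 + 33/10 + 33/9 = 12.717.

12.72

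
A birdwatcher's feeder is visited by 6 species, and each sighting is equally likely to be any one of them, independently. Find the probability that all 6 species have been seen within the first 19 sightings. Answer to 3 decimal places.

Let A_i be the event that species i is missing after 19 sightings. By inclusion–exclusion on the A_i,
P(all seen) = Σ_{j=0}^{6} (-1)^j C(6,j)((6-j)/6)^19
= 1.0000 - 0.1878 + 0.0068 - 0.0000 + 0.0000 - 0.0000 + 0.0000
= 0.8189.

0.819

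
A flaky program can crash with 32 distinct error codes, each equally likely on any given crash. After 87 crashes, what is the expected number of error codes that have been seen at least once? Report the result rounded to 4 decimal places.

29.9790

For each error code, P(seen in 87 crashes) = 1 - (31/32)^87 = 0.93684.
By linearity of expectation, E[distinct seen] = 32·(1 - (31/32)^87) = 29.97899.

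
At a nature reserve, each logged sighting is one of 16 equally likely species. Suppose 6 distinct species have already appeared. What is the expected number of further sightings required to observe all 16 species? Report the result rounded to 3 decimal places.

46.863

The wait to go from k to k+1 distinct species is geometric with mean 16/(16-k).
Sum over k = 6,...,15: E = 16/10 + 16/9 + 16/8 + ... + 16/2 + 16/1 = 46.8635.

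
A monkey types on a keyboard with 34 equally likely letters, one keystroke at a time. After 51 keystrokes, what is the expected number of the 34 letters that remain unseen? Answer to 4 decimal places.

7.4176

For each letter, P(unseen after 51) = (33/34)^51 = 0.21817.
By linearity of expectation, E[unseen] = 34·(33/34)^51 = 7.41763.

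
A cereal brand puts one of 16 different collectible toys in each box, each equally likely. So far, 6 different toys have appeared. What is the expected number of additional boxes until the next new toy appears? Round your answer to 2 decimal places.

1.60

Each box yields a new toy with probability (16-6)/16 = 10/16, so the wait is geometric with mean 16/10.
E = 16/10 = 1.600.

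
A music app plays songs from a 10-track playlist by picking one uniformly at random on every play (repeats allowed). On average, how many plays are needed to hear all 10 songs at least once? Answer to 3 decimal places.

29.290

After k distinct songs have appeared, the next play gives a new one with probability (10-k)/10, so the expected wait for the (k+1)-th is 10/(10-k).
E[T] = 10/10 + 10/9 + 10/8 + ... + 10/2 + 10/1 = 10·H_{10}.
H_{10} = 2.9290, so E[T] = 29.2897.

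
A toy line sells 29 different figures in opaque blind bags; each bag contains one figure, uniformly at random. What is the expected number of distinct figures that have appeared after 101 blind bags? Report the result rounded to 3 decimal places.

For each figure, P(seen in 101 blind bags) = 1 - (28/29)^101 = 0.9711.
By linearity of expectation, E[distinct seen] = 29·(1 - (28/29)^101) = 28.1622.

28.162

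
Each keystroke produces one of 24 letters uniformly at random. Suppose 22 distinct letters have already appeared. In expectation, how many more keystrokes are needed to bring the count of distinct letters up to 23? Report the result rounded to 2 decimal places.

12.00

With k distinct letters already seen, the next new one takes an expected 24/(24-k) keystrokes.
Only the k = 22 term is needed: E = 24/2 = 12.000.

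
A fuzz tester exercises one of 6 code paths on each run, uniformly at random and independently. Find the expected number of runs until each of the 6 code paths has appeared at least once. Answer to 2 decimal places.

14.70

Split into phases: going from k distinct to k+1 distinct takes on average 6/(6-k) runs.
E[T] = 6/6 + 6/5 + 6/4 + 6/3 + 6/2 + 6/1 = 6·H_{6}.
H_{6} = 2.450, so E[T] = 14.700.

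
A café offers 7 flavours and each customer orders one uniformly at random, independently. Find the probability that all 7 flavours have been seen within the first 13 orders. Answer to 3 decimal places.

By inclusion–exclusion over which flavours are missing,
P(all seen) = Σ_{j=0}^{7} (-1)^j C(7,j)((7-j)/7)^13
= 1.0000 - 0.9436 + 0.2646 - 0.0242 + 0.0006 - 0.0000 + 0.0000 - 0.0000
= 0.2973.

0.297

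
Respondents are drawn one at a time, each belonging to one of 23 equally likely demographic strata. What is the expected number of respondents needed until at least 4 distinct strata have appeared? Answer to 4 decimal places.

4.2907

With k distinct strata already seen, the next new one arrives after an expected 23/(23-k) respondents.
Sum over k = 0,...,3: E = 23/23 + 23/22 + 23/21 + 23/20 = 4.29069.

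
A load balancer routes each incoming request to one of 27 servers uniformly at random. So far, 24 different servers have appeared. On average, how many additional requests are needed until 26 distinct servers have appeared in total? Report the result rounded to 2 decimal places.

With k distinct servers already seen, the next new one takes an expected 27/(27-k) requests.
Sum over k = 24,...,25: E = 27/3 + 27/2 = 22.500.

22.50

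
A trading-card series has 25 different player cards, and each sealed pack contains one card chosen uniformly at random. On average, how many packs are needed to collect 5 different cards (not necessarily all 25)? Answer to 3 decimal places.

Going from k to k+1 distinct takes a geometric number of packs with mean 25/(25-k).
Sum over k = 0,...,4: E = 25/25 + 25/24 + 25/23 + 25/22 + 25/21 = 5.4555.

5.455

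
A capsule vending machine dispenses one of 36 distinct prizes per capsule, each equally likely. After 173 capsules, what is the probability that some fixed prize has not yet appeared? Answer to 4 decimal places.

On each capsule the fixed prize fails to appear with probability 35/36.
P(still missing after 173) = (35/36)^173 = 0.00765.

0.0076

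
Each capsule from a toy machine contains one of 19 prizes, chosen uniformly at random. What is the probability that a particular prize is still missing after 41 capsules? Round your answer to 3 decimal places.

Each capsule misses the fixed prize with probability (19-1)/19 = 18/19, independently.
P(still missing after 41) = (18/19)^41 = 0.1090.

0.109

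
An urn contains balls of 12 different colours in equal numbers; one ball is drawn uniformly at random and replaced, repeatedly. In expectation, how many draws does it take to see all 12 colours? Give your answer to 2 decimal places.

Split into phases: going from k distinct to k+1 distinct takes on average 12/(12-k) draws.
E[T] = 12/12 + 12/11 + 12/10 + ... + 12/2 + 12/1 = 12·H_{12}.
H_{12} = 3.103, so E[T] = 37.239.

37.24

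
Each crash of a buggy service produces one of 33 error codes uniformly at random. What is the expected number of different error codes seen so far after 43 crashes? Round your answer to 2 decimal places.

24.21

For each error code, P(seen in 43 crashes) = 1 - (32/33)^43 = 0.734.
By linearity of expectation, E[distinct seen] = 33·(1 - (32/33)^43) = 24.213.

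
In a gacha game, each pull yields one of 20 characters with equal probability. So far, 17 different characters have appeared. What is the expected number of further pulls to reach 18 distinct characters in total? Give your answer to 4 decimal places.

6.6667

With k distinct characters already seen, the next new one takes an expected 20/(20-k) pulls.
Only the k = 17 term is needed: E = 20/3 = 6.66667.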